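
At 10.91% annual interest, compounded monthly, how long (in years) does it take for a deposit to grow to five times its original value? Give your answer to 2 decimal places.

(1 + 0.00909167)^(12t) = 5.
12t = ln 5 / ln(1 + 0.00909167) ≈ 1.6094/0.00905059 ≈ 177.8269.
t ≈ 14.8189.

14.82 years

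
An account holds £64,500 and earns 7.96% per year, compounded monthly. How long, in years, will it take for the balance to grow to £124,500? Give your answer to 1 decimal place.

8.3 years

(1 + 0.00663333)^(12t) = 124,500/64,500 = 1.9302.
12t·ln(1 + 0.00663333) = ln(1.9302); 12t = 0.65764/0.00661143 ≈ 99.4702.
t ≈ 8.2892 years.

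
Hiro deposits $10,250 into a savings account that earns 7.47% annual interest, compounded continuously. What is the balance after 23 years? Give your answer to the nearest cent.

A = P·e^(rt) = 10,250·e^(0.0747·23) = 10,250·e^1.7181.
e^1.7181 ≈ 5.5739279339, so A ≈ 57,132.7613.

$57,132.76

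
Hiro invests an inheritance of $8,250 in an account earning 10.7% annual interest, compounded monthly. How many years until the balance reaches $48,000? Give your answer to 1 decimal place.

16.5 years

(1 + 0.00891667)^(12t) = 48,000/8,250 = 5.8182.
12t·ln(1 + 0.00891667) = ln(5.8182); 12t = 1.761/0.00887715 ≈ 198.3732.
t ≈ 16.5311 years.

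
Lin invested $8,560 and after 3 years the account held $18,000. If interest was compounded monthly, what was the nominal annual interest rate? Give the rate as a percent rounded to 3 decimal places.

(1 + r/12)^36 = 18,000/8,560 = 2.1028.
1 + r/12 = 2.1028^(1/36) ≈ 1.020861, so r/12 ≈ 0.020861.
r ≈ 12·0.020861 = 25.03325%.

25.033%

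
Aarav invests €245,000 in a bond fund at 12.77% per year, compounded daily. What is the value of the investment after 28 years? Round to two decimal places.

€8,744,960.51

Periodic rate = 12.77%/365 = 0.000349863; periods = 365·28 = 10220.
A = 245,000·(1 + 0.1277/365)^10220 ≈ 245,000·35.69371635239 ≈ 8,744,960.5063.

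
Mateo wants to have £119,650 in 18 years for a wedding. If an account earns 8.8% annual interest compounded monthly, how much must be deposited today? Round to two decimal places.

£24,688.82

Growth factor = (1 + 0.088/12)^216 ≈ 4.84632283679.
P = 119,650/4.84632283679 ≈ 24,688.8216.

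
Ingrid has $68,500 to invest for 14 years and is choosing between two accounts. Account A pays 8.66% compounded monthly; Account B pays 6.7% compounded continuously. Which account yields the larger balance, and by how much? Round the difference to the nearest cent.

Account A, by $54,256.96

A: (1 + 0.0866/12)^168 ≈ 3.34693897989, so 68,500 × 3.34693897989 ≈ 229,265.3201.
B: e^(0.067·14) = e^0.938 ≈ 2.55486657204, so 68,500 × 2.55486657204 ≈ 175,008.3602.
Difference ≈ 54,256.9599 in favor of A.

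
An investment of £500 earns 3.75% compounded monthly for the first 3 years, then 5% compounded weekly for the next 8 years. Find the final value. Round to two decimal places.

£834.42

After 3 years at 3.75%: 500 × 1.11887597 ≈ 559.4380.
Then 8 years at 5%: 559.4380 × 1.49153802 ≈ 834.4230.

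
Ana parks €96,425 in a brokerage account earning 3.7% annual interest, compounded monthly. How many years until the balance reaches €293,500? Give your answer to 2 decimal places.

30.13 years

We need (1 + 0.00308333)^(12t) = 3.0438, so 12t = ln 3.0438 / ln 1.003083 ≈ 361.5656.
t ≈ 361.5656/12 = 30.1305 years.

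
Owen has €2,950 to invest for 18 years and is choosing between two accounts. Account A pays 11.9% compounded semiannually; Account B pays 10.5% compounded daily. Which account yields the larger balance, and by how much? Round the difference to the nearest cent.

Account A growth factor: (1 + 0.0595)^36 ≈ 8.0100383925; balance ≈ 23,629.6133.
Account B growth factor: (1 + 0.105/365)^6570 ≈ 6.6175697997; balance ≈ 19,521.8309.
Account A is larger by 4,107.7823.

Account A, by €4,107.78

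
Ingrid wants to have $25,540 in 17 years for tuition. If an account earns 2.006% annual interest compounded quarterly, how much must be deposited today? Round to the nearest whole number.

$18,176

Periodic rate = 2.006%/4 = 0.005015; 68 periods.
P = 25,540/(1 + 0.005015)^68 ≈ 25,540/1.405183277 ≈ 18,175.5650.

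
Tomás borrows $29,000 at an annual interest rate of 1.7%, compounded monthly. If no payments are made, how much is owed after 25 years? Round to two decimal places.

Growth factor = (1 + 0.017/12)^300 ≈ 1.5291304528.
A ≈ 29,000 × 1.5291304528 ≈ 44,344.7831.

$44,344.78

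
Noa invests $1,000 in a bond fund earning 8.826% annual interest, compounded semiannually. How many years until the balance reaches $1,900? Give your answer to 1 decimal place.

7.4 years

We need (1 + 0.04413)^(2t) = 1.9, so 2t = ln 1.9 / ln 1.04413 ≈ 14.8632.
t ≈ 14.8632/2 = 7.4316 years.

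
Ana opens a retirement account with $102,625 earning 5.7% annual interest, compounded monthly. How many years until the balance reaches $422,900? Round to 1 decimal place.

We need (1 + 0.00475)^(12t) = 4.1208, so 12t = ln 4.1208 / ln 1.00475 ≈ 298.8241.
t ≈ 298.8241/12 = 24.9020 years.

24.9 years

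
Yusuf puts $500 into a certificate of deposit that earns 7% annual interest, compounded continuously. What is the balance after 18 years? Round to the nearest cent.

$1,762.71

A = P·e^(rt) = 500·e^(0.07·18) = 500·e^1.26.
e^1.26 ≈ 3.525421487, so A ≈ 1,762.7107.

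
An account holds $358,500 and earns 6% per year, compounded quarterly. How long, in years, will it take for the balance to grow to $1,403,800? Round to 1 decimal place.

We need (1 + 0.015)^(4t) = 3.9158, so 4t = ln 3.9158 / ln 1.015 ≈ 91.6814.
t ≈ 91.6814/4 = 22.9204 years.

22.9 years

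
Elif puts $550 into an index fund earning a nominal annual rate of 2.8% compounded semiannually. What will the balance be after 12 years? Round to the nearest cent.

Periodic rate = 2.8%/2 = 0.014; periods = 2·12 = 24.
A = 550·(1 + 0.014)^24 ≈ 550·1.39608198 ≈ 767.8451.

$767.85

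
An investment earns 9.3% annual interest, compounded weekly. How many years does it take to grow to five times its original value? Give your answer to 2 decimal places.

17.32 years

(1 + 0.00178846)^(52t) = 5.
52t = ln 5 / ln(1 + 0.00178846) ≈ 1.6094/0.00178686 ≈ 900.7052.
t ≈ 17.3213.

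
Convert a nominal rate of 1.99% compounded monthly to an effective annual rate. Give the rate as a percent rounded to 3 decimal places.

One year is 12 periods at 0.00165833 each: (1 + 0.00165833)^12 ≈ 1.020083.
EAR = 1.020083 − 1 ≈ 2.00825%.

2.008%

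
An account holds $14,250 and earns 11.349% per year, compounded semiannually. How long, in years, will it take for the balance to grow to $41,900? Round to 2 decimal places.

(1 + 0.056745)^(2t) = 41,900/14,250 = 2.9404.
2t·ln(1 + 0.056745) = ln(2.9404); 2t = 1.0785/0.0551934 ≈ 19.5409.
t ≈ 9.7704 years.

9.77 years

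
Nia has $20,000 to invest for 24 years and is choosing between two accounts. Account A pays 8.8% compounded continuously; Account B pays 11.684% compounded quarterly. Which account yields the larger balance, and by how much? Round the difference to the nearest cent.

Account B, by $151,963.75

Account A growth factor: e^(0.088·24) = e^2.112 ≈ 8.26475427468; balance ≈ 165,295.0855.
Account B growth factor: (1 + 0.02921)^96 ≈ 15.8629419764; balance ≈ 317,258.8395.
Account B is larger by 151,963.7540.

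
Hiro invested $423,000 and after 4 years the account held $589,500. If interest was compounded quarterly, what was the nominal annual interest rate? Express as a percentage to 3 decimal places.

8.384%

(1 + r/4)^16 = 589,500/423,000 = 1.39362.
1 + r/4 = 1.39362^(1/16) ≈ 1.020961, so r/4 ≈ 0.0209606.
r ≈ 4·0.0209606 = 8.38422%.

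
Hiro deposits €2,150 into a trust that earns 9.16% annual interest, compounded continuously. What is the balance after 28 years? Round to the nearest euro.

€27,946

A = P·e^(rt) = 2,150·e^(0.0916·28) = 2,150·e^2.5648.
e^2.5648 ≈ 12.998058498, so A ≈ 27,945.8258.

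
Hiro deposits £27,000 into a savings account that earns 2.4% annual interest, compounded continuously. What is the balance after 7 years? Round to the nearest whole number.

A = P·e^(rt) = 27,000·e^(0.024·7) = 27,000·e^0.168.
e^0.168 ≈ 1.1829366106, so A ≈ 31,939.2885.

£31,939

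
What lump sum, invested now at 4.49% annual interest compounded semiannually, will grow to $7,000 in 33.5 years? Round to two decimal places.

Periodic rate = 4.49%/2 = 0.02245; 67 periods.
P = 7,000/(1 + 0.02245)^67 ≈ 7,000/4.426080524 ≈ 1,581.5347.

$1,581.53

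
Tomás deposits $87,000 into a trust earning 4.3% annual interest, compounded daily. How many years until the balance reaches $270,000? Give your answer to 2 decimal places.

(1 + 0.000117808)^(365t) = 270,000/87,000 = 3.1034.
365t·ln(1 + 0.000117808) = ln(3.1034); 365t = 1.1325/0.000117801 ≈ 9613.7651.
t ≈ 26.3391 years.

26.34 years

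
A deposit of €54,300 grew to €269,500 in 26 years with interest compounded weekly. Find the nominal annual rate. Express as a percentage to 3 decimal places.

6.165%

The 1352-period growth factor is 269,500/54,300 = 4.96317.
r/52 = 4.96317^(1/1352) − 1 ≈ 0.00118565, so r ≈ 52·0.00118565 = 6.16536%.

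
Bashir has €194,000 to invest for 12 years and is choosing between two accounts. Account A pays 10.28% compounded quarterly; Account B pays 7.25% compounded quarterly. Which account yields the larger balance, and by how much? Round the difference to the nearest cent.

Account A, by €196,343.85

Account A growth factor: (1 + 0.0257)^48 ≈ 3.38046983374; balance ≈ 655,811.1477.
Account B growth factor: (1 + 0.018125)^48 ≈ 2.36838814923; balance ≈ 459,467.3010.
Account A is larger by 196,343.8468.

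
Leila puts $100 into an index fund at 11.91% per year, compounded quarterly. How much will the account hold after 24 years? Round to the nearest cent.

$1,672.11

Periodic rate = 11.91%/4 = 0.029775; periods = 4·24 = 96.
A = 100·(1 + 0.029775)^96 ≈ 100·16.72110762 ≈ 1,672.1108.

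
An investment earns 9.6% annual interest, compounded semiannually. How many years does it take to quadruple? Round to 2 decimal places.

14.78 years

(1 + 0.048)^(2t) = 4.
2t = ln 4 / ln(1 + 0.048) ≈ 1.3863/0.0468836 ≈ 29.5689.
t ≈ 14.7844.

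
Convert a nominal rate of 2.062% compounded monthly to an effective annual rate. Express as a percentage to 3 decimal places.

One year is 12 periods at 0.00171833 each: (1 + 0.00171833)^12 ≈ 1.020816.
EAR = 1.020816 − 1 ≈ 2.08160%.

2.082%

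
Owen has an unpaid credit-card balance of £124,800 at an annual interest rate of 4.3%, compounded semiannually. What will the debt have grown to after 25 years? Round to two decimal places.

£361,520.67

Growth factor = (1 + 0.0215)^50 ≈ 2.89680024422.
A ≈ 124,800 × 2.89680024422 ≈ 361,520.6705.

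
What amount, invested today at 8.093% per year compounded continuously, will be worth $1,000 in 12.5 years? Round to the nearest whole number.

$364

P = A·e^(−rt) = 1,000·e^(−1.011625).
e^(−1.011625) ≈ 0.363627604, so P ≈ 363.6276.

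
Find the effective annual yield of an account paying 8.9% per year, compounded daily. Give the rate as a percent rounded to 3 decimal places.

One year is 365 periods at 0.000243836 each: (1 + 0.000243836)^365 ≈ 1.093069.
EAR = 1.093069 − 1 ≈ 9.30688%.

9.307%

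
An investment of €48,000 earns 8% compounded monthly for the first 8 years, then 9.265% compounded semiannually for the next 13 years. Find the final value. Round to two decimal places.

Phase 1: 48,000·(1 + 0.08/12)^96 ≈ 90,837.9466.
Phase 2: 90,837.9466·(1 + 0.046325)^26 ≈ 294,848.5273.

€294,848.53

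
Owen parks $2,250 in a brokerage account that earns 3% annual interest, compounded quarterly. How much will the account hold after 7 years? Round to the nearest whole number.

Growth factor = (1 + 0.0075)^28 ≈ 1.232711748.
A ≈ 2,250 × 1.232711748 ≈ 2,773.6014.

$2,774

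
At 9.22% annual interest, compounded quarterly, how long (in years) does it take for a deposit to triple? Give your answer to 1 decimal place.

(1 + 0.02305)^(4t) = 3.
4t = ln 3 / ln(1 + 0.02305) ≈ 1.0986/0.0227884 ≈ 48.2094.
t ≈ 12.0523.

12.1 years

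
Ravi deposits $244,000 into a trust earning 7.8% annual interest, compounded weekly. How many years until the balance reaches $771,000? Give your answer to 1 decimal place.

(1 + 0.0015)^(52t) = 771,000/244,000 = 3.1598.
52t·ln(1 + 0.0015) = ln(3.1598); 52t = 1.1505/0.00149888 ≈ 767.5885.
t ≈ 14.7613 years.

14.8 years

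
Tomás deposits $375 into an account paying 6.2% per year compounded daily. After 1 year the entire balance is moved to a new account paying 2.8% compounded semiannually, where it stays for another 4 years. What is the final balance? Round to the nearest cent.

Phase 1: 375·(1 + 0.062/365)^365 ≈ 398.9838.
Phase 2: 398.9838·(1 + 0.014)^8 ≈ 445.9220.

$445.92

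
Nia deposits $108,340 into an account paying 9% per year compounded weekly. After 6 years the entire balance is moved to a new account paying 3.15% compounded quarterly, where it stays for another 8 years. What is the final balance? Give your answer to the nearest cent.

Phase 1: 108,340·(1 + 0.09/52)^312 ≈ 185,825.4256.
Phase 2: 185,825.4256·(1 + 0.007875)^32 ≈ 238,846.3814.

$238,846.38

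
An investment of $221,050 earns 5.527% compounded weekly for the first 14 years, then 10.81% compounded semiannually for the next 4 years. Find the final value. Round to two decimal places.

$729,877.78

Phase 1: 221,050·(1 + 0.05527/52)^728 ≈ 479,027.4928.
Phase 2: 479,027.4928·(1 + 0.05405)^8 ≈ 729,877.7764.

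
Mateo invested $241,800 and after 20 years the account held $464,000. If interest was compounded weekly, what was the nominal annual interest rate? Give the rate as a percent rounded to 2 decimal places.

(1 + r/52)^1040 = 464,000/241,800 = 1.91894.
1 + r/52 = 1.91894^(1/1040) ≈ 1.000627, so r/52 ≈ 0.000626902.
r ≈ 52·0.000626902 = 3.25989%.

3.26%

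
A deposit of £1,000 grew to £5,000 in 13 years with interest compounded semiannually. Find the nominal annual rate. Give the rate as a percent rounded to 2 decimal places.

The 26-period growth factor is 5,000/1,000 = 5.
r/2 = 5^(1/26) − 1 ≈ 0.0638575, so r ≈ 2·0.0638575 = 12.77150%.

12.77%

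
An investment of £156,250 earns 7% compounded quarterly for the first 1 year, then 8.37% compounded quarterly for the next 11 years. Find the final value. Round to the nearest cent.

£416,568.67

Phase 1: 156,250·(1 + 0.0175)^4 ≈ 167,477.9736.
Phase 2: 167,477.9736·(1 + 0.020925)^44 ≈ 416,568.6700.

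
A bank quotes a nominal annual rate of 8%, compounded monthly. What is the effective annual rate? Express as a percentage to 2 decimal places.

8.30%

One year is 12 periods at 0.00666667 each: (1 + 0.00666667)^12 ≈ 1.083.
EAR = 1.083 − 1 ≈ 8.29995%.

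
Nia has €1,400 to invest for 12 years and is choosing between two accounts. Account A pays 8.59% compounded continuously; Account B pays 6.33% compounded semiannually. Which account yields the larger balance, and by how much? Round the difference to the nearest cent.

Account A, by €967.26

Account A growth factor: e^(0.0859·12) = e^1.0308 ≈ 2.803307584; balance ≈ 3,924.6306.
Account B growth factor: (1 + 0.03165)^24 ≈ 2.112404969; balance ≈ 2,957.3670.
Account A is larger by 967.2637.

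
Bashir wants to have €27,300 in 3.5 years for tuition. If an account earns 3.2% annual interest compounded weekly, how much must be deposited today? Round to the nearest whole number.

€24,408

Periodic rate = 3.2%/52 = 0.000615385; 182 periods.
P = 27,300/(1 + 0.032/52)^182 ≈ 27,300/1.1184743314 ≈ 24,408.2490.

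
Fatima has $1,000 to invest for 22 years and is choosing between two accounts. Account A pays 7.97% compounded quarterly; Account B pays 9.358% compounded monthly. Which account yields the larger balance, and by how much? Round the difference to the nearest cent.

A: (1 + 0.019925)^88 ≈ 5.675509709, so 1,000 × 5.675509709 ≈ 5,675.5097.
B: (1 + 0.09358/12)^264 ≈ 7.773916122, so 1,000 × 7.773916122 ≈ 7,773.9161.
Difference ≈ 2,098.4064 in favor of B.

Account B, by $2,098.41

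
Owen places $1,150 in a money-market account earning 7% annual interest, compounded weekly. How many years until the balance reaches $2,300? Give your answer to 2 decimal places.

(1 + 0.00134615)^(52t) = 2,300/1,150 = 2.
52t·ln(1 + 0.00134615) = ln(2); 52t = 0.69315/0.00134525 ≈ 515.2558.
t ≈ 9.9088 years.

9.91 years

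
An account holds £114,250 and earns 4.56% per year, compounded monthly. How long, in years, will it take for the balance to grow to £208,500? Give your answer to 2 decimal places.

We need (1 + 0.0038)^(12t) = 1.8249, so 12t = ln 1.8249 / ln 1.0038 ≈ 158.6032.
t ≈ 158.6032/12 = 13.2169 years.

13.22 years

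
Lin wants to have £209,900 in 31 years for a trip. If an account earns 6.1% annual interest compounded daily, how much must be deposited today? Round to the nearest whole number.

Growth factor = (1 + 0.061/365)^11315 ≈ 6.62494455337.
P = 209,900/6.62494455337 ≈ 31,683.2840.

£31,683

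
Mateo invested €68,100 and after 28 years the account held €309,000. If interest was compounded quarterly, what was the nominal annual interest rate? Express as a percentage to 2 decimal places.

(1 + r/4)^112 = 309,000/68,100 = 4.53744.
1 + r/4 = 4.53744^(1/112) ≈ 1.013595, so r/4 ≈ 0.0135948.
r ≈ 4·0.0135948 = 5.43793%.

5.44%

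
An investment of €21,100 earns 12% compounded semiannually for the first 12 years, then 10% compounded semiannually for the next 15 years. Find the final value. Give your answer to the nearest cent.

€369,234.43

Phase 1: 21,100·(1 + 0.06)^24 ≈ 85,432.5209.
Phase 2: 85,432.5209·(1 + 0.05)^30 ≈ 369,234.4324.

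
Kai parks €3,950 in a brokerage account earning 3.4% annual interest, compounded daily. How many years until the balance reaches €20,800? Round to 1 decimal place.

48.9 years

We need (1 + 0.0000931507)^(365t) = 5.2658, so 365t = ln 5.2658 / ln 1.000093 ≈ 17834.7028.
t ≈ 17834.7028/365 = 48.8622 years.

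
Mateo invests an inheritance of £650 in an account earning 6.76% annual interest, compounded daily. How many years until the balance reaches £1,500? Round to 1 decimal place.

12.4 years

We need (1 + 0.000185205)^(365t) = 2.3077, so 365t = ln 2.3077 / ln 1.000185 ≈ 4515.6626.
t ≈ 4515.6626/365 = 12.3717 years.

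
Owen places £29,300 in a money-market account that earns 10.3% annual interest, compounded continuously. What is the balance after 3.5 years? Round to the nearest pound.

£42,018

A = P·e^(rt) = 29,300·e^(0.103·3.5) = 29,300·e^0.3605.
e^0.3605 ≈ 1.4340462585, so A ≈ 42,017.5554.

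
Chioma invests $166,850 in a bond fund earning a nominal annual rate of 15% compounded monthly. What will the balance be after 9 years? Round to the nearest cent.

Periodic rate = 15%/12 = 0.0125; periods = 12·9 = 108.
A = 166,850·(1 + 0.0125)^108 ≈ 166,850·3.82528188445 ≈ 638,248.2824.

$638,248.28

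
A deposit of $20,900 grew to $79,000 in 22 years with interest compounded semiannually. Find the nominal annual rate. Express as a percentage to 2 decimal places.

6.14%

The 44-period growth factor is 79,000/20,900 = 3.7799.
r/2 = 3.7799^(1/44) − 1 ≈ 0.0306817, so r ≈ 2·0.0306817 = 6.13634%.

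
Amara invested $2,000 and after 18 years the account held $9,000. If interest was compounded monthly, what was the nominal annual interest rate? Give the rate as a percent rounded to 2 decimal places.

8.39%

The 216-period growth factor is 9,000/2,000 = 4.5.
r/12 = 4.5^(1/216) − 1 ≈ 0.00698762, so r ≈ 12·0.00698762 = 8.38515%.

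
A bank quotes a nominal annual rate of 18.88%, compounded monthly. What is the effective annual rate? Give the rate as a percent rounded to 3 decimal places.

20.603%

One year is 12 periods at 0.0157333 each: (1 + 0.0157333)^12 ≈ 1.206025.
EAR = 1.206025 − 1 ≈ 20.60254%.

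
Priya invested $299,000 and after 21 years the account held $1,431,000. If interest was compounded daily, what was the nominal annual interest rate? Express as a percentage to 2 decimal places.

(1 + r/365)^7665 = 1,431,000/299,000 = 4.78595.
1 + r/365 = 4.78595^(1/7665) ≈ 1.000204, so r/365 ≈ 0.000204285.
r ≈ 365·0.000204285 = 7.45641%.

7.46%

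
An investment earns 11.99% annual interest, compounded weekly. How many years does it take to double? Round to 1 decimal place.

5.8 years

(1 + 0.00230577)^(52t) = 2.
52t = ln 2 / ln(1 + 0.00230577) ≈ 0.69315/0.00230312 ≈ 300.9607.
t ≈ 5.7877.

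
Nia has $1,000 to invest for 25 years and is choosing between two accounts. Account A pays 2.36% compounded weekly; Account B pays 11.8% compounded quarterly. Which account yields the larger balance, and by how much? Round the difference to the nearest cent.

Account A growth factor: (1 + 0.0236/52)^1300 ≈ 1.803746978; balance ≈ 1,803.7470.
Account B growth factor: (1 + 0.0295)^100 ≈ 18.307755146; balance ≈ 18,307.7551.
Account B is larger by 16,504.0082.

Account B, by $16,504.01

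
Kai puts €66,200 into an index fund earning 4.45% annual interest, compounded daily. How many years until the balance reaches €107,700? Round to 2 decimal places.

We need (1 + 0.000121918)^(365t) = 1.6269, so 365t = ln 1.6269 / ln 1.000122 ≈ 3992.0238.
t ≈ 3992.0238/365 = 10.9371 years.

10.94 years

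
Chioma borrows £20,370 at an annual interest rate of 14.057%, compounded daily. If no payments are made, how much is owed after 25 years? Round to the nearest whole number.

£683,780

Periodic rate = 14.057%/365 = 0.000385123; periods = 365·25 = 9125.
A = 20,370·(1 + 0.14057/365)^9125 ≈ 20,370·33.5680077785 ≈ 683,780.3184.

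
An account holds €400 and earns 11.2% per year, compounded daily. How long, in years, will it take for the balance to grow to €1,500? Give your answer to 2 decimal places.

We need (1 + 0.000306849)^(365t) = 3.75, so 365t = ln 3.75 / ln 1.000307 ≈ 4308.1687.
t ≈ 4308.1687/365 = 11.8032 years.

11.80 years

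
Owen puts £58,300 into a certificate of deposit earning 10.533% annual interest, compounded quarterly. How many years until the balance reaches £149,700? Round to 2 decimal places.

(1 + 0.0263325)^(4t) = 149,700/58,300 = 2.5678.
4t·ln(1 + 0.0263325) = ln(2.5678); 4t = 0.94303/0.0259918 ≈ 36.2819.
t ≈ 9.0705 years.

9.07 years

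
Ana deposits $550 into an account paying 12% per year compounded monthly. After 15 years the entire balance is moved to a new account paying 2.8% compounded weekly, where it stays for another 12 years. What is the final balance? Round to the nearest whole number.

After 15 years at 12%: 550 × 5.995801975 ≈ 3,297.6911.
Then 12 years at 2.8%: 3,297.6911 × 1.39921249 ≈ 4,614.1706.

$4,614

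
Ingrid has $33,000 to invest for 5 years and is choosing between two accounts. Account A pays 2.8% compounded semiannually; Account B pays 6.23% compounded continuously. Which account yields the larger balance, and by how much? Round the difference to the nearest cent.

Account A growth factor: (1 + 0.014)^10 ≈ 1.1491574845; balance ≈ 37,922.1970.
Account B growth factor: e^(0.0623·5) = e^0.3115 ≈ 1.3654717864; balance ≈ 45,060.5690.
Account B is larger by 7,138.3720.

Account B, by $7,138.37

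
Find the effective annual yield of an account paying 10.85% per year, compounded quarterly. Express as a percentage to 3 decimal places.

11.299%

One year is 4 periods at 0.027125 each: (1 + 0.027125)^4 ≈ 1.112995.
EAR = 1.112995 − 1 ≈ 11.29950%.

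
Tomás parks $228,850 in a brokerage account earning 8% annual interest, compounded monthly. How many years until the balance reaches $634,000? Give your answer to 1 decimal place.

12.8 years

(1 + 0.00666667)^(12t) = 634,000/228,850 = 2.7704.
12t·ln(1 + 0.00666667) = ln(2.7704); 12t = 1.019/0.00664454 ≈ 153.3563.
t ≈ 12.7797 years.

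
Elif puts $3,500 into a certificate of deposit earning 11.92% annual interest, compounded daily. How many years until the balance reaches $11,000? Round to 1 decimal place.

9.6 years

We need (1 + 0.000326575)^(365t) = 3.1429, so 365t = ln 3.1429 / ln 1.000327 ≈ 3507.0599.
t ≈ 3507.0599/365 = 9.6084 years.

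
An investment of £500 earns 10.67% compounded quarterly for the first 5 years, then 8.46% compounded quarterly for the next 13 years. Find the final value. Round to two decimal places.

£2,513.54

Phase 1: 500·(1 + 0.026675)^20 ≈ 846.5054.
Phase 2: 846.5054·(1 + 0.02115)^52 ≈ 2,513.5406.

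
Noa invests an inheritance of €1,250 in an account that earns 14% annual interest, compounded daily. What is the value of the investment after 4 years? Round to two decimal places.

Growth factor = (1 + 0.14/365)^1460 ≈ 1.750484541.
A ≈ 1,250 × 1.750484541 ≈ 2,188.1057.

€2,188.11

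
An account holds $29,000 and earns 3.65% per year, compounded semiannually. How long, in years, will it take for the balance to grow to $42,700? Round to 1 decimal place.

(1 + 0.01825)^(2t) = 42,700/29,000 = 1.4724.
2t·ln(1 + 0.01825) = ln(1.4724); 2t = 0.3869/0.0180855 ≈ 21.3930.
t ≈ 10.6965 years.

10.7 years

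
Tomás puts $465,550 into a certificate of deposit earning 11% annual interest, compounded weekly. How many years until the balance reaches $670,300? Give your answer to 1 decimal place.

(1 + 0.00211538)^(52t) = 670,300/465,550 = 1.4398.
52t·ln(1 + 0.00211538) = ln(1.4398); 52t = 0.36451/0.00211315 ≈ 172.4941.
t ≈ 3.3172 years.

3.3 years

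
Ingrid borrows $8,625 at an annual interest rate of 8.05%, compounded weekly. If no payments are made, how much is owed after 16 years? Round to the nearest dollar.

Periodic rate = 8.05%/52 = 0.00154808; periods = 52·16 = 832.
A = 8,625·(1 + 0.0805/52)^832 ≈ 8,625·3.6219192546 ≈ 31,239.0536.

$31,239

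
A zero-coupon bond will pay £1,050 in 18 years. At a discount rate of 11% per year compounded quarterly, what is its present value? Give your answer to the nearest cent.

£148.90

Growth factor = (1 + 0.0275)^72 ≈ 7.051667065.
P = 1,050/7.051667065 ≈ 148.9010.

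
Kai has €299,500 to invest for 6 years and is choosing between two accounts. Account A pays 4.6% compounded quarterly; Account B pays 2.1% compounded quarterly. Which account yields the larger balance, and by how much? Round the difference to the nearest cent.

Account A growth factor: (1 + 0.0115)^24 ≈ 1.31577397024; balance ≈ 394,074.3041.
Account B growth factor: (1 + 0.00525)^24 ≈ 1.13390837398; balance ≈ 339,605.5580.
Account A is larger by 54,468.7461.

Account A, by €54,468.75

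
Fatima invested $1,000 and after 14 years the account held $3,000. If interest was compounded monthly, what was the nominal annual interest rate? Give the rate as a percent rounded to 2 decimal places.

7.87%

The 168-period growth factor is 3,000/1,000 = 3.
r/12 = 3^(1/168) − 1 ≈ 0.00656079, so r ≈ 12·0.00656079 = 7.87294%.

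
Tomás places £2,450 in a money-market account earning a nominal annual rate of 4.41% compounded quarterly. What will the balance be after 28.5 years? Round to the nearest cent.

Periodic rate = 4.41%/4 = 0.011025; periods = 4·28.5 = 114.
A = 2,450·(1 + 0.011025)^114 ≈ 2,450·3.49024565 ≈ 8,551.1018.

£8,551.10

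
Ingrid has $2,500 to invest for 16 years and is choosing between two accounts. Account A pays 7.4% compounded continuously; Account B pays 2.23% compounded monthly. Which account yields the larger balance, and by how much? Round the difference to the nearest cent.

Account A, by $4,597.85

Account A growth factor: e^(0.074·16) = e^1.184 ≈ 3.267417769; balance ≈ 8,168.5444.
Account B growth factor: (1 + 0.0223/12)^192 ≈ 1.428277087; balance ≈ 3,570.6927.
Account A is larger by 4,597.8517.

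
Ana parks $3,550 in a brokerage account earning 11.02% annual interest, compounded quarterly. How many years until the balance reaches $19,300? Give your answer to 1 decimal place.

15.6 years

(1 + 0.02755)^(4t) = 19,300/3,550 = 5.4366.
4t·ln(1 + 0.02755) = ln(5.4366); 4t = 1.6932/0.0271773 ≈ 62.3004.
t ≈ 15.5751 years.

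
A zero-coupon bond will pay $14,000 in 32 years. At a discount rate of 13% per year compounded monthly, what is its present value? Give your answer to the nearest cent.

$223.45

Growth factor = (1 + 0.13/12)^384 ≈ 62.654035739.
P = 14,000/62.654035739 ≈ 223.4493.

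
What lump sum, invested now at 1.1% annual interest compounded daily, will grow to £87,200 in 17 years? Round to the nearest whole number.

£72,328

Growth factor = (1 + 0.011/365)^6205 ≈ 1.2056238879.
P = 87,200/1.2056238879 ≈ 72,327.6976.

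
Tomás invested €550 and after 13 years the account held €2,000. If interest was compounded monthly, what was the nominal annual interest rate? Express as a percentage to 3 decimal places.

(1 + r/12)^156 = 2,000/550 = 3.63636.
1 + r/12 = 3.63636^(1/156) ≈ 1.00831, so r/12 ≈ 0.00830988.
r ≈ 12·0.00830988 = 9.97185%.

9.972%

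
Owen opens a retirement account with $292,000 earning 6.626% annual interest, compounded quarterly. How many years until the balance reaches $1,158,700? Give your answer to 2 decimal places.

We need (1 + 0.016565)^(4t) = 3.9682, so 4t = ln 3.9682 / ln 1.016565 ≈ 83.8928.
t ≈ 83.8928/4 = 20.9732 years.

20.97 years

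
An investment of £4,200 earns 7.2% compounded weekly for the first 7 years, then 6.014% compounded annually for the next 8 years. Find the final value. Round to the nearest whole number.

£11,089

Phase 1: 4,200·(1 + 0.072/52)^364 ≈ 6,949.9601.
Phase 2: 6,949.9601·(1 + 0.06014)^8 ≈ 11,088.8902.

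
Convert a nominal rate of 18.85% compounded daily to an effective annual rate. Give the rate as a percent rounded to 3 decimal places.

One year is 365 periods at 0.000516438 each: (1 + 0.000516438)^365 ≈ 1.207378.
EAR = 1.207378 − 1 ≈ 20.73783%.

20.738%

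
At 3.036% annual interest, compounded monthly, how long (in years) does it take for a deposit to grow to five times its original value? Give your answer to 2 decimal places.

53.08 years

(1 + 0.00253)^(12t) = 5.
12t = ln 5 / ln(1 + 0.00253) ≈ 1.6094/0.0025268 ≈ 636.9458.
t ≈ 53.0788.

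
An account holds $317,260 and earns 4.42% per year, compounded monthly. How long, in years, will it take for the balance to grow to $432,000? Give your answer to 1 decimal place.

7.0 years

We need (1 + 0.00368333)^(12t) = 1.3617, so 12t = ln 1.3617 / ln 1.003683 ≈ 83.9653.
t ≈ 83.9653/12 = 6.9971 years.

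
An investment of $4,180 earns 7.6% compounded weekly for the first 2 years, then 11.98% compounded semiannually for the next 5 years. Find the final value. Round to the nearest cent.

$8,705.42

After 2 years at 7.6%: 4,180 × 1.164031058 ≈ 4,865.6498.
Then 5 years at 11.98%: 4,865.6498 × 1.789158935 ≈ 8,705.4209.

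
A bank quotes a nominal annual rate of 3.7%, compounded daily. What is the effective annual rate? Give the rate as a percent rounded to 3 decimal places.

One year is 365 periods at 0.00010137 each: (1 + 0.00010137)^365 ≈ 1.037691.
EAR = 1.037691 − 1 ≈ 3.76911%.

3.769%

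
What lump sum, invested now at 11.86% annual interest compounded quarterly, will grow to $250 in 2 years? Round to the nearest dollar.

Periodic rate = 11.86%/4 = 0.02965; 8 periods.
P = 250/(1 + 0.02965)^8 ≈ 250/1.26333053 ≈ 197.8896.

$198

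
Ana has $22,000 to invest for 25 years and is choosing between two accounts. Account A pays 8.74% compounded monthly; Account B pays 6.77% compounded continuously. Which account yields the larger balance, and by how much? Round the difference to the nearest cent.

A: (1 + 0.0874/12)^300 ≈ 8.82052493216, so 22,000 × 8.82052493216 ≈ 194,051.5485.
B: e^(0.0677·25) = e^1.6925 ≈ 5.43304635689, so 22,000 × 5.43304635689 ≈ 119,527.0199.
Difference ≈ 74,524.5287 in favor of A.

Account A, by $74,524.53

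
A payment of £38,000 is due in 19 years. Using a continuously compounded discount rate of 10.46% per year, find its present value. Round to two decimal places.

P = A·e^(−rt) = 38,000·e^(−1.9874).
e^(−1.9874) ≈ 0.13705129598, so P ≈ 5,207.9492.

£5,207.95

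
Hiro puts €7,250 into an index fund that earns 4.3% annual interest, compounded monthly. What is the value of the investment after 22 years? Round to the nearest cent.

€18,640.01

Growth factor = (1 + 0.043/12)^264 ≈ 2.5710364909.
A ≈ 7,250 × 2.5710364909 ≈ 18,640.0146.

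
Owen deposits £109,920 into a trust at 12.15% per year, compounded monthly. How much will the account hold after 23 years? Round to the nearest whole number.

£1,772,596

Periodic rate = 12.15%/12 = 0.010125; periods = 12·23 = 276.
A = 109,920·(1 + 0.010125)^276 ≈ 109,920·16.1262377226 ≈ 1,772,596.0505.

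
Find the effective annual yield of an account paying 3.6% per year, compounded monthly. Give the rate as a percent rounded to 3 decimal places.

3.660%

EAR = (1 + 3.6%/12)^12 − 1 = (1 + 0.003)^12 − 1.
(1 + 0.003)^12 ≈ 1.0366, so EAR ≈ 3.66000%.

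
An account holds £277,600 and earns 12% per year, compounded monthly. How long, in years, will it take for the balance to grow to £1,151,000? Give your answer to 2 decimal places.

11.91 years

We need (1 + 0.01)^(12t) = 4.1463, so 12t = ln 4.1463 / ln 1.01 ≈ 142.9304.
t ≈ 142.9304/12 = 11.9109 years.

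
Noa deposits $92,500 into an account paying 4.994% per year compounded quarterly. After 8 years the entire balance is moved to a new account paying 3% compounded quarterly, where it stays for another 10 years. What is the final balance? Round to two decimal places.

Phase 1: 92,500·(1 + 0.012485)^32 ≈ 137,586.8297.
Phase 2: 137,586.8297·(1 + 0.0075)^40 ≈ 185,515.0110.

$185,515.01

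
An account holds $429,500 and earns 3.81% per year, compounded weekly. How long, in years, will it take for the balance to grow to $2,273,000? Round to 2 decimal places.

We need (1 + 0.000732692)^(52t) = 5.2922, so 52t = ln 5.2922 / ln 1.000733 ≈ 2274.9583.
t ≈ 2274.9583/52 = 43.7492 years.

43.75 years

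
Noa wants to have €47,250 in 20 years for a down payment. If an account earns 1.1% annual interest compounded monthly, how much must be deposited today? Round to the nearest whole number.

€37,923

Growth factor = (1 + 0.011/12)^240 ≈ 1.2459511676.
P = 47,250/1.2459511676 ≈ 37,922.8346.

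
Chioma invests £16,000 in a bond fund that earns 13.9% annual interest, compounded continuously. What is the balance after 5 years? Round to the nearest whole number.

£32,059

A = P·e^(rt) = 16,000·e^(0.139·5) = 16,000·e^0.695.
e^0.695 ≈ 2.0037090739, so A ≈ 32,059.3452.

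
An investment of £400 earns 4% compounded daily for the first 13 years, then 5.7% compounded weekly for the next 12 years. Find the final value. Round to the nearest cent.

After 13 years at 4%: 400 × 1.681979728 ≈ 672.7919.
Then 12 years at 5.7%: 672.7919 × 1.981046795 ≈ 1,332.8322.

£1,332.83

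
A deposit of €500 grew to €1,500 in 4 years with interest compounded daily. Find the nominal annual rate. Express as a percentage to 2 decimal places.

27.48%

The 1460-period growth factor is 1,500/500 = 3.
r/365 = 3^(1/1460) − 1 ≈ 0.000752757, so r ≈ 365·0.000752757 = 27.47564%.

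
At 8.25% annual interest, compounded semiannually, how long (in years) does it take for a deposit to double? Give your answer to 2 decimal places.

8.57 years

(1 + 0.04125)^(2t) = 2.
2t = ln 2 / ln(1 + 0.04125) ≈ 0.69315/0.0404219 ≈ 17.1478.
t ≈ 8.5739.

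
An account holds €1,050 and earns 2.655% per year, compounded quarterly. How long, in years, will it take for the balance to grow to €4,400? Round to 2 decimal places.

54.15 years

We need (1 + 0.0066375)^(4t) = 4.1905, so 4t = ln 4.1905 / ln 1.006638 ≈ 216.5822.
t ≈ 216.5822/4 = 54.1455 years.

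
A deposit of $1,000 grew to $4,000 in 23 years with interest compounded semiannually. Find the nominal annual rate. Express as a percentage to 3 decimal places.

(1 + r/2)^46 = 4,000/1,000 = 4.
1 + r/2 = 4^(1/46) ≈ 1.030596, so r/2 ≈ 0.0305955.
r ≈ 2·0.0305955 = 6.11911%.

6.119%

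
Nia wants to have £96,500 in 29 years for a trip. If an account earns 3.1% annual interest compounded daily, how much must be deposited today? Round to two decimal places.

Periodic rate = 3.1%/365 = 0.0000849315; 10585 periods.
P = 96,500/(1 + 0.031/365)^10585 ≈ 96,500/2.4570509388 ≈ 39,274.7250.

£39,274.73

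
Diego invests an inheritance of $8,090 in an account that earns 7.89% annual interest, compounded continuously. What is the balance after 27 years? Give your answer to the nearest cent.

A = P·e^(rt) = 8,090·e^(0.0789·27) = 8,090·e^2.1303.
e^2.1303 ≈ 8.4173916502, so A ≈ 68,096.6985.

$68,096.70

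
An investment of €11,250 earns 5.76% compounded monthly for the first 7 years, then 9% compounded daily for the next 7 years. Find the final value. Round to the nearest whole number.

After 7 years at 5.76%: 11,250 × 1.4951632609 ≈ 16,820.5867.
Then 7 years at 9%: 16,820.5867 × 1.8774647726 ≈ 31,580.0590.

€31,580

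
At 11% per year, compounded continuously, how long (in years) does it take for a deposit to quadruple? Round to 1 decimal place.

e^(0.11t) = 4, so 0.11t = ln 4 ≈ 1.3863.
t ≈ 1.3863/0.11 ≈ 12.6027.

12.6 years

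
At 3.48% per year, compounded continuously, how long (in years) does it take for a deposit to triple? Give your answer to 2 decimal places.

e^(0.0348t) = 3, so 0.0348t = ln 3 ≈ 1.0986.
t ≈ 1.0986/0.0348 ≈ 31.5693.

31.57 years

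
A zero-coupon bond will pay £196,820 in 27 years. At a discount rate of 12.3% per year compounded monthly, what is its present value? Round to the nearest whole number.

£7,230

Growth factor = (1 + 0.01025)^324 ≈ 27.2239007733.
P = 196,820/27.2239007733 ≈ 7,229.6767.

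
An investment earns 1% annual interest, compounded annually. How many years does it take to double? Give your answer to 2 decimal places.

69.66 years

(1 + 0.01)^t = 2.
t = ln 2 / ln(1 + 0.01) ≈ 0.69315/0.00995033 ≈ 69.6607.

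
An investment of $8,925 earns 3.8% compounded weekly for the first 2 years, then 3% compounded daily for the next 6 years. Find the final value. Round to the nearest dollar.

$11,528

Phase 1: 8,925·(1 + 0.038/52)^104 ≈ 9,629.4737.
Phase 2: 9,629.4737·(1 + 0.03/365)^2190 ≈ 11,528.4878.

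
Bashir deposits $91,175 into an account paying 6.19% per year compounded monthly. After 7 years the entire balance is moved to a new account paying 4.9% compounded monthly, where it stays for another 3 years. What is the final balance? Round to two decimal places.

After 7 years at 6.19%: 91,175 × 1.54062206845 ≈ 140,466.2171.
Then 3 years at 4.9%: 140,466.2171 × 1.15800730742 ≈ 162,660.9058.

$162,660.91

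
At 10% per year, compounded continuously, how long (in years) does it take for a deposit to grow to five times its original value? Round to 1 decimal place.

e^(0.1t) = 5, so 0.1t = ln 5 ≈ 1.6094.
t ≈ 1.6094/0.1 ≈ 16.0944.

16.1 years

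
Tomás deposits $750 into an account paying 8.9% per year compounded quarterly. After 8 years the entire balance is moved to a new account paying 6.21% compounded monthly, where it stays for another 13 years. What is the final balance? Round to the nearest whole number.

$3,393

Phase 1: 750·(1 + 0.02225)^32 ≈ 1,516.6630.
Phase 2: 1,516.6630·(1 + 0.005175)^156 ≈ 3,393.0553.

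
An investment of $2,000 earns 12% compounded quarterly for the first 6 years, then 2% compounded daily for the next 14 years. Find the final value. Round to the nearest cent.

$5,379.26

Phase 1: 2,000·(1 + 0.03)^24 ≈ 4,065.5882.
Phase 2: 4,065.5882·(1 + 0.02/365)^5110 ≈ 5,379.2597.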